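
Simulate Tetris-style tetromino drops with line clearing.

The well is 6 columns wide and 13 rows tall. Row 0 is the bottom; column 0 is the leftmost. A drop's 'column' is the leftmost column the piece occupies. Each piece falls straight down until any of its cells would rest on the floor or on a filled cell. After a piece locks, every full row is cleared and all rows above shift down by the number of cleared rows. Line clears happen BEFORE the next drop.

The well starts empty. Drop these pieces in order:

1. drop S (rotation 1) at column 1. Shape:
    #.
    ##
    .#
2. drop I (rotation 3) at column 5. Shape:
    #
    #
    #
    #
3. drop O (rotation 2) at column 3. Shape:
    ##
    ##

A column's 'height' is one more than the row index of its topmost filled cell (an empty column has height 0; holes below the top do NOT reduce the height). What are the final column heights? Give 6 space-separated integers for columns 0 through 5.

Drop 1: S rot1 at col 1 lands with bottom-row=0; cleared 0 line(s) (total 0); column heights now [0 3 2 0 0 0], max=3
Drop 2: I rot3 at col 5 lands with bottom-row=0; cleared 0 line(s) (total 0); column heights now [0 3 2 0 0 4], max=4
Drop 3: O rot2 at col 3 lands with bottom-row=0; cleared 0 line(s) (total 0); column heights now [0 3 2 2 2 4], max=4

Answer: 0 3 2 2 2 4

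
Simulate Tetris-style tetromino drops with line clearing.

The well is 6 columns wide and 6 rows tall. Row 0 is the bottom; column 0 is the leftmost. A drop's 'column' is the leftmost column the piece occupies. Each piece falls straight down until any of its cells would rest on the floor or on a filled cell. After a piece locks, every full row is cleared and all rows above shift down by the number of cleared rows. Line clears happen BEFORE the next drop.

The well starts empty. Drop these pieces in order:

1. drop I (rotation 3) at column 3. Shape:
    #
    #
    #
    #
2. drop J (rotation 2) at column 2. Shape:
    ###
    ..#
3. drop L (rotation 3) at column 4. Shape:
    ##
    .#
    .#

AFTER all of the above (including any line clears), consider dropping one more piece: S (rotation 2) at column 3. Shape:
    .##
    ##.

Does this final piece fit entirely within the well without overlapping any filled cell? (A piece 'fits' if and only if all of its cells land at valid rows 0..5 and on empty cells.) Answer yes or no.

Answer: no

Derivation:
Drop 1: I rot3 at col 3 lands with bottom-row=0; cleared 0 line(s) (total 0); column heights now [0 0 0 4 0 0], max=4
Drop 2: J rot2 at col 2 lands with bottom-row=3; cleared 0 line(s) (total 0); column heights now [0 0 5 5 5 0], max=5
Drop 3: L rot3 at col 4 lands with bottom-row=3; cleared 0 line(s) (total 0); column heights now [0 0 5 5 6 6], max=6
Test piece S rot2 at col 3 (width 3): heights before test = [0 0 5 5 6 6]; fits = False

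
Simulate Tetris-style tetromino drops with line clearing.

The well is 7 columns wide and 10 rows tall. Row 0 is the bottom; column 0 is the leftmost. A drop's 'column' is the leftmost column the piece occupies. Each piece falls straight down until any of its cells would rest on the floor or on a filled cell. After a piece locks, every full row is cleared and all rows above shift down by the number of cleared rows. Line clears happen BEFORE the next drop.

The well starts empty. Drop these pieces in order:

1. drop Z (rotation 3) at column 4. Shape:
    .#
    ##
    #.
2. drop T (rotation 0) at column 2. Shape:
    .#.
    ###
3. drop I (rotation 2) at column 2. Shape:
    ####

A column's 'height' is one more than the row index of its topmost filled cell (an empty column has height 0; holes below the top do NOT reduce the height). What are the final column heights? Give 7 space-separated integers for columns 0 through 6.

Answer: 0 0 5 5 5 5 0

Derivation:
Drop 1: Z rot3 at col 4 lands with bottom-row=0; cleared 0 line(s) (total 0); column heights now [0 0 0 0 2 3 0], max=3
Drop 2: T rot0 at col 2 lands with bottom-row=2; cleared 0 line(s) (total 0); column heights now [0 0 3 4 3 3 0], max=4
Drop 3: I rot2 at col 2 lands with bottom-row=4; cleared 0 line(s) (total 0); column heights now [0 0 5 5 5 5 0], max=5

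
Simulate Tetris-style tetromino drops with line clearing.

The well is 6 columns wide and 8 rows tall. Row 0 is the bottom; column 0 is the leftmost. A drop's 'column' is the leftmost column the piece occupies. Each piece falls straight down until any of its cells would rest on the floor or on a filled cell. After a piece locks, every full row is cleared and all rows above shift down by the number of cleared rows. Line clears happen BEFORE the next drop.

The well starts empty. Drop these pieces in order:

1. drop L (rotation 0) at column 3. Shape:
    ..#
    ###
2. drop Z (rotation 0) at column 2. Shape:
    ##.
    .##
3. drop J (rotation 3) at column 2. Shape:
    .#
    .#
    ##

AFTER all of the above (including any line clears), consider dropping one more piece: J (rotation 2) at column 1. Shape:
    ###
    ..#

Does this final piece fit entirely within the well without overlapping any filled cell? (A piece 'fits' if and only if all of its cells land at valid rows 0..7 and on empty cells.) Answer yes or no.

Drop 1: L rot0 at col 3 lands with bottom-row=0; cleared 0 line(s) (total 0); column heights now [0 0 0 1 1 2], max=2
Drop 2: Z rot0 at col 2 lands with bottom-row=1; cleared 0 line(s) (total 0); column heights now [0 0 3 3 2 2], max=3
Drop 3: J rot3 at col 2 lands with bottom-row=3; cleared 0 line(s) (total 0); column heights now [0 0 4 6 2 2], max=6
Test piece J rot2 at col 1 (width 3): heights before test = [0 0 4 6 2 2]; fits = True

Answer: yes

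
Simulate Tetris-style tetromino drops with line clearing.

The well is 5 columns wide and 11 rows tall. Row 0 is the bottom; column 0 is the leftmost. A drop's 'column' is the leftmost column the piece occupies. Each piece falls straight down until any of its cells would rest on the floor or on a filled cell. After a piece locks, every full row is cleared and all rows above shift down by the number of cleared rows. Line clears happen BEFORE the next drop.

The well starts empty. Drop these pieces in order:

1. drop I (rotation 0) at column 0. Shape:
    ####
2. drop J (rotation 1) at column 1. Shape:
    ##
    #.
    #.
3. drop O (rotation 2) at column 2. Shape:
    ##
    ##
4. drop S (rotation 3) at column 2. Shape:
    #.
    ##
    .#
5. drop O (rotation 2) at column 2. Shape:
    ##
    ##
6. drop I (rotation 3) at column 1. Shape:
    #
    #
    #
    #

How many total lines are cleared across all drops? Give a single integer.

Answer: 0

Derivation:
Drop 1: I rot0 at col 0 lands with bottom-row=0; cleared 0 line(s) (total 0); column heights now [1 1 1 1 0], max=1
Drop 2: J rot1 at col 1 lands with bottom-row=1; cleared 0 line(s) (total 0); column heights now [1 4 4 1 0], max=4
Drop 3: O rot2 at col 2 lands with bottom-row=4; cleared 0 line(s) (total 0); column heights now [1 4 6 6 0], max=6
Drop 4: S rot3 at col 2 lands with bottom-row=6; cleared 0 line(s) (total 0); column heights now [1 4 9 8 0], max=9
Drop 5: O rot2 at col 2 lands with bottom-row=9; cleared 0 line(s) (total 0); column heights now [1 4 11 11 0], max=11
Drop 6: I rot3 at col 1 lands with bottom-row=4; cleared 0 line(s) (total 0); column heights now [1 8 11 11 0], max=11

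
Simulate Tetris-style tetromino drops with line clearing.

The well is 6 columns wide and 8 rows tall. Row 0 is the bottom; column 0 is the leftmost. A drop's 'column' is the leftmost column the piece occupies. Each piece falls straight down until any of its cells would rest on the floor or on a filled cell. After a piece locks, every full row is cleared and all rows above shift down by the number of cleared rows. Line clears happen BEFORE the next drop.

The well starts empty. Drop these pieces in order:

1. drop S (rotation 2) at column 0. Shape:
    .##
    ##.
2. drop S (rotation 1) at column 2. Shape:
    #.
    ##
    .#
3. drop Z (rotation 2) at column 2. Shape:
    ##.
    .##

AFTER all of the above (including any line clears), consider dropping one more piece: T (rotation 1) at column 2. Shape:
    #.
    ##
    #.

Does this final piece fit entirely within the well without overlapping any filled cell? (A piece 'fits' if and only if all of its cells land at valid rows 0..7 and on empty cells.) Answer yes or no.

Answer: yes

Derivation:
Drop 1: S rot2 at col 0 lands with bottom-row=0; cleared 0 line(s) (total 0); column heights now [1 2 2 0 0 0], max=2
Drop 2: S rot1 at col 2 lands with bottom-row=1; cleared 0 line(s) (total 0); column heights now [1 2 4 3 0 0], max=4
Drop 3: Z rot2 at col 2 lands with bottom-row=3; cleared 0 line(s) (total 0); column heights now [1 2 5 5 4 0], max=5
Test piece T rot1 at col 2 (width 2): heights before test = [1 2 5 5 4 0]; fits = True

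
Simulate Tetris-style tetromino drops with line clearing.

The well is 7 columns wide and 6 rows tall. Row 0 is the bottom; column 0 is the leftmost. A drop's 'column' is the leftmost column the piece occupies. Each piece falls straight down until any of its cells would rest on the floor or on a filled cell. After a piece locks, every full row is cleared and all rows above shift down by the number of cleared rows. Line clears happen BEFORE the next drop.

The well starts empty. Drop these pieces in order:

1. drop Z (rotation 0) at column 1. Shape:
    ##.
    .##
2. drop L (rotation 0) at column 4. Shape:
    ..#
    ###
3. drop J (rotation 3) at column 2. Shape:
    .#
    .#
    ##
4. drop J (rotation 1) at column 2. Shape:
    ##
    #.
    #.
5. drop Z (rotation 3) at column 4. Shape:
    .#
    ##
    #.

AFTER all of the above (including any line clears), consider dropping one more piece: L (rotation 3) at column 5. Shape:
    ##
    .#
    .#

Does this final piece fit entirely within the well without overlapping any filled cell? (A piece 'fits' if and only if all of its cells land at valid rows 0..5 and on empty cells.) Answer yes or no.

Drop 1: Z rot0 at col 1 lands with bottom-row=0; cleared 0 line(s) (total 0); column heights now [0 2 2 1 0 0 0], max=2
Drop 2: L rot0 at col 4 lands with bottom-row=0; cleared 0 line(s) (total 0); column heights now [0 2 2 1 1 1 2], max=2
Drop 3: J rot3 at col 2 lands with bottom-row=2; cleared 0 line(s) (total 0); column heights now [0 2 3 5 1 1 2], max=5
Drop 4: J rot1 at col 2 lands with bottom-row=3; cleared 0 line(s) (total 0); column heights now [0 2 6 6 1 1 2], max=6
Drop 5: Z rot3 at col 4 lands with bottom-row=1; cleared 0 line(s) (total 0); column heights now [0 2 6 6 3 4 2], max=6
Test piece L rot3 at col 5 (width 2): heights before test = [0 2 6 6 3 4 2]; fits = True

Answer: yes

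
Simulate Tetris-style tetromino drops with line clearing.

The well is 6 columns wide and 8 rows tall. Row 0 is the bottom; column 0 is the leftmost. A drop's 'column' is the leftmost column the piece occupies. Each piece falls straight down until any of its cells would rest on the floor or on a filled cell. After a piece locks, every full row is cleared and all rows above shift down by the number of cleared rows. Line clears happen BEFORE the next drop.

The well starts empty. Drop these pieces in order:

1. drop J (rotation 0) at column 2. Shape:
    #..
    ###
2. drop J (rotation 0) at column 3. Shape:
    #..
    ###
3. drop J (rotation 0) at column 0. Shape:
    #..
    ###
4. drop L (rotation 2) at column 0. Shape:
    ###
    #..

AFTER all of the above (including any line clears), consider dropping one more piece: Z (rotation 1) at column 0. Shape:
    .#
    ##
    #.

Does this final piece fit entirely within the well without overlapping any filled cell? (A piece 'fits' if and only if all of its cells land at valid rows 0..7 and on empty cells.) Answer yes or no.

Answer: no

Derivation:
Drop 1: J rot0 at col 2 lands with bottom-row=0; cleared 0 line(s) (total 0); column heights now [0 0 2 1 1 0], max=2
Drop 2: J rot0 at col 3 lands with bottom-row=1; cleared 0 line(s) (total 0); column heights now [0 0 2 3 2 2], max=3
Drop 3: J rot0 at col 0 lands with bottom-row=2; cleared 0 line(s) (total 0); column heights now [4 3 3 3 2 2], max=4
Drop 4: L rot2 at col 0 lands with bottom-row=4; cleared 0 line(s) (total 0); column heights now [6 6 6 3 2 2], max=6
Test piece Z rot1 at col 0 (width 2): heights before test = [6 6 6 3 2 2]; fits = False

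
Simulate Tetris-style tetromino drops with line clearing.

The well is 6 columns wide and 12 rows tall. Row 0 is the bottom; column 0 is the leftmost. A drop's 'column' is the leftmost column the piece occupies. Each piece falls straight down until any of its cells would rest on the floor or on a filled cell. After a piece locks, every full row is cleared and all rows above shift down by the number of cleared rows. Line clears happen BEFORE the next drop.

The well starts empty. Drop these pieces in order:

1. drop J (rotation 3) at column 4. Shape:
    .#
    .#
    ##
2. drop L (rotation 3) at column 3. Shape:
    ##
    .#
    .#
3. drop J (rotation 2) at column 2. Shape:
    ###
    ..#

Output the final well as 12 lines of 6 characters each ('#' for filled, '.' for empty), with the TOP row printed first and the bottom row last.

Drop 1: J rot3 at col 4 lands with bottom-row=0; cleared 0 line(s) (total 0); column heights now [0 0 0 0 1 3], max=3
Drop 2: L rot3 at col 3 lands with bottom-row=1; cleared 0 line(s) (total 0); column heights now [0 0 0 4 4 3], max=4
Drop 3: J rot2 at col 2 lands with bottom-row=4; cleared 0 line(s) (total 0); column heights now [0 0 6 6 6 3], max=6

Answer: ......
......
......
......
......
......
..###.
....#.
...##.
....##
....##
....##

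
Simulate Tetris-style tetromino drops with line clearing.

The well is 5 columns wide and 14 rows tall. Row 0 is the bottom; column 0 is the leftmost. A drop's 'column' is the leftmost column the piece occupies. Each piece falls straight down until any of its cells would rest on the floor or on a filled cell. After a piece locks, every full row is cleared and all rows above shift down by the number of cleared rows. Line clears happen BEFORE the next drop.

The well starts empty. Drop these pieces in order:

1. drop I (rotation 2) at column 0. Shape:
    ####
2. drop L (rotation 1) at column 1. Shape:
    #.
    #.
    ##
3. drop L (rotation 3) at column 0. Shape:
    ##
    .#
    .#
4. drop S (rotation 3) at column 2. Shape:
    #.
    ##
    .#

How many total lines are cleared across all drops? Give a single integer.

Answer: 0

Derivation:
Drop 1: I rot2 at col 0 lands with bottom-row=0; cleared 0 line(s) (total 0); column heights now [1 1 1 1 0], max=1
Drop 2: L rot1 at col 1 lands with bottom-row=1; cleared 0 line(s) (total 0); column heights now [1 4 2 1 0], max=4
Drop 3: L rot3 at col 0 lands with bottom-row=4; cleared 0 line(s) (total 0); column heights now [7 7 2 1 0], max=7
Drop 4: S rot3 at col 2 lands with bottom-row=1; cleared 0 line(s) (total 0); column heights now [7 7 4 3 0], max=7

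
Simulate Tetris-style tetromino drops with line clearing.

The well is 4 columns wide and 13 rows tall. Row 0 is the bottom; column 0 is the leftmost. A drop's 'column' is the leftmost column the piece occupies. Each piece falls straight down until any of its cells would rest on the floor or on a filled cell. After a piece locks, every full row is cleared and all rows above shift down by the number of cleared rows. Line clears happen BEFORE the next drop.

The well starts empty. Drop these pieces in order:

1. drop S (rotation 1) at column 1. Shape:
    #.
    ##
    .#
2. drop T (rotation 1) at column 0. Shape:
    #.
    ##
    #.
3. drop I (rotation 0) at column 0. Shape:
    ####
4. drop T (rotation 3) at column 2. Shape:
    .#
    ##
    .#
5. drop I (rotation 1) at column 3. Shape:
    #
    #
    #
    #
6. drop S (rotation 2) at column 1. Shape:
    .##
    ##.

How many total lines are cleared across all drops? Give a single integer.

Drop 1: S rot1 at col 1 lands with bottom-row=0; cleared 0 line(s) (total 0); column heights now [0 3 2 0], max=3
Drop 2: T rot1 at col 0 lands with bottom-row=2; cleared 0 line(s) (total 0); column heights now [5 4 2 0], max=5
Drop 3: I rot0 at col 0 lands with bottom-row=5; cleared 1 line(s) (total 1); column heights now [5 4 2 0], max=5
Drop 4: T rot3 at col 2 lands with bottom-row=1; cleared 1 line(s) (total 2); column heights now [4 3 2 3], max=4
Drop 5: I rot1 at col 3 lands with bottom-row=3; cleared 0 line(s) (total 2); column heights now [4 3 2 7], max=7
Drop 6: S rot2 at col 1 lands with bottom-row=6; cleared 0 line(s) (total 2); column heights now [4 7 8 8], max=8

Answer: 2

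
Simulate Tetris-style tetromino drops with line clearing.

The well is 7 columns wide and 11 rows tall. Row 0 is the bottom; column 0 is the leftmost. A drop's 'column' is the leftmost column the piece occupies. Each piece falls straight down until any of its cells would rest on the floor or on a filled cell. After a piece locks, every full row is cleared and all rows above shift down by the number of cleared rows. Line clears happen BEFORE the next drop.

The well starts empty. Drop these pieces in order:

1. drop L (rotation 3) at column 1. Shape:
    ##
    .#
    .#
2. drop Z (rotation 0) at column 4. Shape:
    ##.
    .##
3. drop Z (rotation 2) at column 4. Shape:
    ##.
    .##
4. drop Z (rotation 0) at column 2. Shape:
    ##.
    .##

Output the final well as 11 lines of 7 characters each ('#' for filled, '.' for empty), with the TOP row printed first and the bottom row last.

Drop 1: L rot3 at col 1 lands with bottom-row=0; cleared 0 line(s) (total 0); column heights now [0 3 3 0 0 0 0], max=3
Drop 2: Z rot0 at col 4 lands with bottom-row=0; cleared 0 line(s) (total 0); column heights now [0 3 3 0 2 2 1], max=3
Drop 3: Z rot2 at col 4 lands with bottom-row=2; cleared 0 line(s) (total 0); column heights now [0 3 3 0 4 4 3], max=4
Drop 4: Z rot0 at col 2 lands with bottom-row=4; cleared 0 line(s) (total 0); column heights now [0 3 6 6 5 4 3], max=6

Answer: .......
.......
.......
.......
.......
..##...
...##..
....##.
.##..##
..#.##.
..#..##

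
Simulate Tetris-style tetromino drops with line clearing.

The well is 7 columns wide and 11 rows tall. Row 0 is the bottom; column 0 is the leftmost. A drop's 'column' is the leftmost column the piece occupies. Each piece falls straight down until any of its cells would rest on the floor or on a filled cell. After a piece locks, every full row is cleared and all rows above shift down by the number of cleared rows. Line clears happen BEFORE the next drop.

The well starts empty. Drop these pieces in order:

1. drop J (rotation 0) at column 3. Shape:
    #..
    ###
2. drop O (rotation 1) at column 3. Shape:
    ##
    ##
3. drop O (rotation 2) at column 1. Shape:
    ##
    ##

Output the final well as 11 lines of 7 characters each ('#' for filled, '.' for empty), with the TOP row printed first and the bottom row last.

Drop 1: J rot0 at col 3 lands with bottom-row=0; cleared 0 line(s) (total 0); column heights now [0 0 0 2 1 1 0], max=2
Drop 2: O rot1 at col 3 lands with bottom-row=2; cleared 0 line(s) (total 0); column heights now [0 0 0 4 4 1 0], max=4
Drop 3: O rot2 at col 1 lands with bottom-row=0; cleared 0 line(s) (total 0); column heights now [0 2 2 4 4 1 0], max=4

Answer: .......
.......
.......
.......
.......
.......
.......
...##..
...##..
.###...
.#####.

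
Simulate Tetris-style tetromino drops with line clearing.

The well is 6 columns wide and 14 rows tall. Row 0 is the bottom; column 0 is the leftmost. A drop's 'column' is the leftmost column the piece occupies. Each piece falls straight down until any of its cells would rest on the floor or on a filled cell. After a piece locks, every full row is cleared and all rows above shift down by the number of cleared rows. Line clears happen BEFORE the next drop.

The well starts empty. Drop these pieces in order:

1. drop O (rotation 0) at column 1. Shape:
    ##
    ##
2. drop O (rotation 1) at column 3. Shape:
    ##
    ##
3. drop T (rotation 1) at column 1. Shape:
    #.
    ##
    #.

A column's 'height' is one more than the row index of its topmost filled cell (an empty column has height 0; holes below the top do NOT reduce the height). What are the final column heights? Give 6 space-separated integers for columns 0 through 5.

Answer: 0 5 4 2 2 0

Derivation:
Drop 1: O rot0 at col 1 lands with bottom-row=0; cleared 0 line(s) (total 0); column heights now [0 2 2 0 0 0], max=2
Drop 2: O rot1 at col 3 lands with bottom-row=0; cleared 0 line(s) (total 0); column heights now [0 2 2 2 2 0], max=2
Drop 3: T rot1 at col 1 lands with bottom-row=2; cleared 0 line(s) (total 0); column heights now [0 5 4 2 2 0], max=5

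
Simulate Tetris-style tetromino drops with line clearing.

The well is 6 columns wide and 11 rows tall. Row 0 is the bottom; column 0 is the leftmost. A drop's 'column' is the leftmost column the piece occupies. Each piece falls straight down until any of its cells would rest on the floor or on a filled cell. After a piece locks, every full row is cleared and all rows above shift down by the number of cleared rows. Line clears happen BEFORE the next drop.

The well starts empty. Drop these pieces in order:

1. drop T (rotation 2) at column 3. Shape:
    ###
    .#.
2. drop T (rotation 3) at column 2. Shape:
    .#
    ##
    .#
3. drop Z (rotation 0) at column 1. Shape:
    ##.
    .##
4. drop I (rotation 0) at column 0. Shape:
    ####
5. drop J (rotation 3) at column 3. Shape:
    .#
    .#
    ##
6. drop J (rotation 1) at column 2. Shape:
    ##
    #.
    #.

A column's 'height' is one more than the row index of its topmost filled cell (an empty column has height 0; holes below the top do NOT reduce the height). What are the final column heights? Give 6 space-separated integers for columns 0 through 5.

Answer: 8 8 11 11 11 2

Derivation:
Drop 1: T rot2 at col 3 lands with bottom-row=0; cleared 0 line(s) (total 0); column heights now [0 0 0 2 2 2], max=2
Drop 2: T rot3 at col 2 lands with bottom-row=2; cleared 0 line(s) (total 0); column heights now [0 0 4 5 2 2], max=5
Drop 3: Z rot0 at col 1 lands with bottom-row=5; cleared 0 line(s) (total 0); column heights now [0 7 7 6 2 2], max=7
Drop 4: I rot0 at col 0 lands with bottom-row=7; cleared 0 line(s) (total 0); column heights now [8 8 8 8 2 2], max=8
Drop 5: J rot3 at col 3 lands with bottom-row=8; cleared 0 line(s) (total 0); column heights now [8 8 8 9 11 2], max=11
Drop 6: J rot1 at col 2 lands with bottom-row=8; cleared 0 line(s) (total 0); column heights now [8 8 11 11 11 2], max=11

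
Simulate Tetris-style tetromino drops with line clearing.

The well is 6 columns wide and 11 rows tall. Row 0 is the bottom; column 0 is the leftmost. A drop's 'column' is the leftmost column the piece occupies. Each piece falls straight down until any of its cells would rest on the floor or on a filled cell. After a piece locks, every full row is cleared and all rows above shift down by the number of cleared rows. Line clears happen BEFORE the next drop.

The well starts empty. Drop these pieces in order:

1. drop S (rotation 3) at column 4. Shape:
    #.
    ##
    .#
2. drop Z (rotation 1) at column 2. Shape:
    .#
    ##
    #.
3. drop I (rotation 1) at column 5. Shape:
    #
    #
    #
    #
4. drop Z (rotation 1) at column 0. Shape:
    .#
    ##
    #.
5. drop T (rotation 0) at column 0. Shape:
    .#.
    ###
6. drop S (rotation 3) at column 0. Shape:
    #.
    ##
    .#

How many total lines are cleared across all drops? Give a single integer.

Answer: 1

Derivation:
Drop 1: S rot3 at col 4 lands with bottom-row=0; cleared 0 line(s) (total 0); column heights now [0 0 0 0 3 2], max=3
Drop 2: Z rot1 at col 2 lands with bottom-row=0; cleared 0 line(s) (total 0); column heights now [0 0 2 3 3 2], max=3
Drop 3: I rot1 at col 5 lands with bottom-row=2; cleared 0 line(s) (total 0); column heights now [0 0 2 3 3 6], max=6
Drop 4: Z rot1 at col 0 lands with bottom-row=0; cleared 1 line(s) (total 1); column heights now [1 2 1 2 2 5], max=5
Drop 5: T rot0 at col 0 lands with bottom-row=2; cleared 0 line(s) (total 1); column heights now [3 4 3 2 2 5], max=5
Drop 6: S rot3 at col 0 lands with bottom-row=4; cleared 0 line(s) (total 1); column heights now [7 6 3 2 2 5], max=7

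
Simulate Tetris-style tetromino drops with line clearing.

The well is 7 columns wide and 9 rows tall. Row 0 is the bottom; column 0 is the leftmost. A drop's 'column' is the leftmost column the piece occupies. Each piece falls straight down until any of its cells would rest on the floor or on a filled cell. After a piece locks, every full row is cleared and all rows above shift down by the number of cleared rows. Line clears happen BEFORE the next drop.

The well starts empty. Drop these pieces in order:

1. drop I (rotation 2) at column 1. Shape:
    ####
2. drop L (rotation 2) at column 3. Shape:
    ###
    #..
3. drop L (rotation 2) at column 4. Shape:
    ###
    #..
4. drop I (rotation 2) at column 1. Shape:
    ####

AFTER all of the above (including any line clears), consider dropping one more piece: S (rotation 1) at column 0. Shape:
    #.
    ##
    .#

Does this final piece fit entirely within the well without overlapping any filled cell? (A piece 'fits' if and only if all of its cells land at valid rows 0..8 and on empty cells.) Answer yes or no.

Answer: yes

Derivation:
Drop 1: I rot2 at col 1 lands with bottom-row=0; cleared 0 line(s) (total 0); column heights now [0 1 1 1 1 0 0], max=1
Drop 2: L rot2 at col 3 lands with bottom-row=1; cleared 0 line(s) (total 0); column heights now [0 1 1 3 3 3 0], max=3
Drop 3: L rot2 at col 4 lands with bottom-row=3; cleared 0 line(s) (total 0); column heights now [0 1 1 3 5 5 5], max=5
Drop 4: I rot2 at col 1 lands with bottom-row=5; cleared 0 line(s) (total 0); column heights now [0 6 6 6 6 5 5], max=6
Test piece S rot1 at col 0 (width 2): heights before test = [0 6 6 6 6 5 5]; fits = True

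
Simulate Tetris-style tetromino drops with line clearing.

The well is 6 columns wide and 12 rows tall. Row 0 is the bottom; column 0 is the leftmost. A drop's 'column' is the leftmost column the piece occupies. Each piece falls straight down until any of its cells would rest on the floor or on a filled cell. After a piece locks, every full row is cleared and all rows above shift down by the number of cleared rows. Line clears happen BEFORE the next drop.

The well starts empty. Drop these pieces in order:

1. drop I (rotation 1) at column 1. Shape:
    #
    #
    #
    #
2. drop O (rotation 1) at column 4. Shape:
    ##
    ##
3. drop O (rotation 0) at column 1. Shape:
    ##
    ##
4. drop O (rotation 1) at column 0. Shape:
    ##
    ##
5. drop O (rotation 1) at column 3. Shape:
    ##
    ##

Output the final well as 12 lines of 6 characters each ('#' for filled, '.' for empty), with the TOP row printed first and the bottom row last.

Drop 1: I rot1 at col 1 lands with bottom-row=0; cleared 0 line(s) (total 0); column heights now [0 4 0 0 0 0], max=4
Drop 2: O rot1 at col 4 lands with bottom-row=0; cleared 0 line(s) (total 0); column heights now [0 4 0 0 2 2], max=4
Drop 3: O rot0 at col 1 lands with bottom-row=4; cleared 0 line(s) (total 0); column heights now [0 6 6 0 2 2], max=6
Drop 4: O rot1 at col 0 lands with bottom-row=6; cleared 0 line(s) (total 0); column heights now [8 8 6 0 2 2], max=8
Drop 5: O rot1 at col 3 lands with bottom-row=2; cleared 0 line(s) (total 0); column heights now [8 8 6 4 4 2], max=8

Answer: ......
......
......
......
##....
##....
.##...
.##...
.#.##.
.#.##.
.#..##
.#..##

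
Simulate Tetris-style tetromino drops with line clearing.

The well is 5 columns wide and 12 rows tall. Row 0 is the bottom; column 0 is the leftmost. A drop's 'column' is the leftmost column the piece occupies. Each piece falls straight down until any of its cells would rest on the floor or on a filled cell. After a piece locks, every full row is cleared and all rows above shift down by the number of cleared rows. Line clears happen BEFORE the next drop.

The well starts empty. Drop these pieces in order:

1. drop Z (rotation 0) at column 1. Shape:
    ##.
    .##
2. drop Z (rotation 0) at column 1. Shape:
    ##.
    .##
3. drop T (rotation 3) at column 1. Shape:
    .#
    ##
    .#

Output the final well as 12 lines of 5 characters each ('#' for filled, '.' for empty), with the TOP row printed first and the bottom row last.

Answer: .....
.....
.....
.....
.....
..#..
.##..
..#..
.##..
..##.
.##..
..##.

Derivation:
Drop 1: Z rot0 at col 1 lands with bottom-row=0; cleared 0 line(s) (total 0); column heights now [0 2 2 1 0], max=2
Drop 2: Z rot0 at col 1 lands with bottom-row=2; cleared 0 line(s) (total 0); column heights now [0 4 4 3 0], max=4
Drop 3: T rot3 at col 1 lands with bottom-row=4; cleared 0 line(s) (total 0); column heights now [0 6 7 3 0], max=7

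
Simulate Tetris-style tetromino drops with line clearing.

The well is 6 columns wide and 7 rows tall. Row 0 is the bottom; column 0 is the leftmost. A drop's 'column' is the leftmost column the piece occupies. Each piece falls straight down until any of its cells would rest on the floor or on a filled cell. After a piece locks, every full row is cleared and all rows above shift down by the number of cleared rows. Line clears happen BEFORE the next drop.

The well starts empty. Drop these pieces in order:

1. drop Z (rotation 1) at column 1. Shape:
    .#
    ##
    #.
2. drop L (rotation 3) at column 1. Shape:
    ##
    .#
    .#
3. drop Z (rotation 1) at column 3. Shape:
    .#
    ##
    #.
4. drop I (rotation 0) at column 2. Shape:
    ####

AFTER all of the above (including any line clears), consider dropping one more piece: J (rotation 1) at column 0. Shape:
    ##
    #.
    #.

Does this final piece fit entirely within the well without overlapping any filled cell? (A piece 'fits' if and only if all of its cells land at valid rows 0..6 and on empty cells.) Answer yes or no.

Answer: yes

Derivation:
Drop 1: Z rot1 at col 1 lands with bottom-row=0; cleared 0 line(s) (total 0); column heights now [0 2 3 0 0 0], max=3
Drop 2: L rot3 at col 1 lands with bottom-row=3; cleared 0 line(s) (total 0); column heights now [0 6 6 0 0 0], max=6
Drop 3: Z rot1 at col 3 lands with bottom-row=0; cleared 0 line(s) (total 0); column heights now [0 6 6 2 3 0], max=6
Drop 4: I rot0 at col 2 lands with bottom-row=6; cleared 0 line(s) (total 0); column heights now [0 6 7 7 7 7], max=7
Test piece J rot1 at col 0 (width 2): heights before test = [0 6 7 7 7 7]; fits = True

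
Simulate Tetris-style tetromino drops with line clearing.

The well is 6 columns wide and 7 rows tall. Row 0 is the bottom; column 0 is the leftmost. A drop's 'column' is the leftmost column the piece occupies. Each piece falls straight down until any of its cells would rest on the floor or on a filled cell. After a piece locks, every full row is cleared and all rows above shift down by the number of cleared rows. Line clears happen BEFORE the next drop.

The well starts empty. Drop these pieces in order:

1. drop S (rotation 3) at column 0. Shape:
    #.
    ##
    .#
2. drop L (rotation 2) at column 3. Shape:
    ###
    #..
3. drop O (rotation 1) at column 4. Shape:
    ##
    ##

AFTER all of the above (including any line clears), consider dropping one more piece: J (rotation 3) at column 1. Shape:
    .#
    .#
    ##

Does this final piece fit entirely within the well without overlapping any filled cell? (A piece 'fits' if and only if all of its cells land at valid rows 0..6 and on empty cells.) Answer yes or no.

Drop 1: S rot3 at col 0 lands with bottom-row=0; cleared 0 line(s) (total 0); column heights now [3 2 0 0 0 0], max=3
Drop 2: L rot2 at col 3 lands with bottom-row=0; cleared 0 line(s) (total 0); column heights now [3 2 0 2 2 2], max=3
Drop 3: O rot1 at col 4 lands with bottom-row=2; cleared 0 line(s) (total 0); column heights now [3 2 0 2 4 4], max=4
Test piece J rot3 at col 1 (width 2): heights before test = [3 2 0 2 4 4]; fits = True

Answer: yes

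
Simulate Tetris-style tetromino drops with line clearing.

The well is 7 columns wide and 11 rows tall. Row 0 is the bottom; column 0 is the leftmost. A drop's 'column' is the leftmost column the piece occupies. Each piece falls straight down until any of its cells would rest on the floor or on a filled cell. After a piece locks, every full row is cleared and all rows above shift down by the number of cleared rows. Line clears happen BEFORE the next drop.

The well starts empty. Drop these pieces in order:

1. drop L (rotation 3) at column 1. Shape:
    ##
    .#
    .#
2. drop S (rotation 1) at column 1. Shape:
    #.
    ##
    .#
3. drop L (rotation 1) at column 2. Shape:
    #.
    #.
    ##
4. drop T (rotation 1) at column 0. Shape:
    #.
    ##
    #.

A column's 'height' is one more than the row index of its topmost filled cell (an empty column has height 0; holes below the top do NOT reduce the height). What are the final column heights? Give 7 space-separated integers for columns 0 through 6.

Drop 1: L rot3 at col 1 lands with bottom-row=0; cleared 0 line(s) (total 0); column heights now [0 3 3 0 0 0 0], max=3
Drop 2: S rot1 at col 1 lands with bottom-row=3; cleared 0 line(s) (total 0); column heights now [0 6 5 0 0 0 0], max=6
Drop 3: L rot1 at col 2 lands with bottom-row=5; cleared 0 line(s) (total 0); column heights now [0 6 8 6 0 0 0], max=8
Drop 4: T rot1 at col 0 lands with bottom-row=5; cleared 0 line(s) (total 0); column heights now [8 7 8 6 0 0 0], max=8

Answer: 8 7 8 6 0 0 0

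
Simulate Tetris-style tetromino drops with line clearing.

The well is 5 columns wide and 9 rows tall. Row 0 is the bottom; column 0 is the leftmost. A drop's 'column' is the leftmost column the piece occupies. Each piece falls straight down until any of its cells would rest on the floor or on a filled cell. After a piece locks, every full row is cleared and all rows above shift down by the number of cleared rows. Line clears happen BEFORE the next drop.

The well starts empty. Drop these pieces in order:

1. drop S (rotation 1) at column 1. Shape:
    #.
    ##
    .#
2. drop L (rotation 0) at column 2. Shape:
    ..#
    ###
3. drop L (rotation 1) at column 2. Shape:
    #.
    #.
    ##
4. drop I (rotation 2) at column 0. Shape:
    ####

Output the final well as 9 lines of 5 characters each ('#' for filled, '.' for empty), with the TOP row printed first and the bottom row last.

Answer: .....
.....
####.
..#..
..#..
..###
.####
.##..
..#..

Derivation:
Drop 1: S rot1 at col 1 lands with bottom-row=0; cleared 0 line(s) (total 0); column heights now [0 3 2 0 0], max=3
Drop 2: L rot0 at col 2 lands with bottom-row=2; cleared 0 line(s) (total 0); column heights now [0 3 3 3 4], max=4
Drop 3: L rot1 at col 2 lands with bottom-row=3; cleared 0 line(s) (total 0); column heights now [0 3 6 4 4], max=6
Drop 4: I rot2 at col 0 lands with bottom-row=6; cleared 0 line(s) (total 0); column heights now [7 7 7 7 4], max=7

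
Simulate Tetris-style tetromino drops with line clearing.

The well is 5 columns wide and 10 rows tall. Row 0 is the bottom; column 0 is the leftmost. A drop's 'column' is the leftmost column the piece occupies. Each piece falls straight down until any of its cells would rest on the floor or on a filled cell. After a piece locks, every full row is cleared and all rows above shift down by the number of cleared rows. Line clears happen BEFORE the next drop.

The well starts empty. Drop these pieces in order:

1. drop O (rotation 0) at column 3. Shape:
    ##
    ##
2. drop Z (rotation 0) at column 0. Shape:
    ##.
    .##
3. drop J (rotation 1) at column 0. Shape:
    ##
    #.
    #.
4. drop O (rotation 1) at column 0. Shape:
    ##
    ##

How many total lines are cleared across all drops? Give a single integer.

Answer: 0

Derivation:
Drop 1: O rot0 at col 3 lands with bottom-row=0; cleared 0 line(s) (total 0); column heights now [0 0 0 2 2], max=2
Drop 2: Z rot0 at col 0 lands with bottom-row=0; cleared 0 line(s) (total 0); column heights now [2 2 1 2 2], max=2
Drop 3: J rot1 at col 0 lands with bottom-row=2; cleared 0 line(s) (total 0); column heights now [5 5 1 2 2], max=5
Drop 4: O rot1 at col 0 lands with bottom-row=5; cleared 0 line(s) (total 0); column heights now [7 7 1 2 2], max=7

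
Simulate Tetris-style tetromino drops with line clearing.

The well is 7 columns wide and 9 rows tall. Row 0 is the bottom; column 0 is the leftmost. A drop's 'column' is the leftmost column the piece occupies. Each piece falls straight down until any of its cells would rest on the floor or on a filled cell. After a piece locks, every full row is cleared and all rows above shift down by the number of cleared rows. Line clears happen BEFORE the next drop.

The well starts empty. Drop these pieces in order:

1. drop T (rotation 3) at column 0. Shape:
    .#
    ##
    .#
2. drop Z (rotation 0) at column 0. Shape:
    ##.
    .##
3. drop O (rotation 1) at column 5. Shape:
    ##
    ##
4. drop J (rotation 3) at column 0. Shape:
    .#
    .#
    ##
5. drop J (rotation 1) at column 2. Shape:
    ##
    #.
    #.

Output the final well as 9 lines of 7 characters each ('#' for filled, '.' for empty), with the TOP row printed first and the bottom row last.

Answer: .......
.#.....
.###...
###....
###....
.##....
.#.....
##...##
.#...##

Derivation:
Drop 1: T rot3 at col 0 lands with bottom-row=0; cleared 0 line(s) (total 0); column heights now [2 3 0 0 0 0 0], max=3
Drop 2: Z rot0 at col 0 lands with bottom-row=3; cleared 0 line(s) (total 0); column heights now [5 5 4 0 0 0 0], max=5
Drop 3: O rot1 at col 5 lands with bottom-row=0; cleared 0 line(s) (total 0); column heights now [5 5 4 0 0 2 2], max=5
Drop 4: J rot3 at col 0 lands with bottom-row=5; cleared 0 line(s) (total 0); column heights now [6 8 4 0 0 2 2], max=8
Drop 5: J rot1 at col 2 lands with bottom-row=4; cleared 0 line(s) (total 0); column heights now [6 8 7 7 0 2 2], max=8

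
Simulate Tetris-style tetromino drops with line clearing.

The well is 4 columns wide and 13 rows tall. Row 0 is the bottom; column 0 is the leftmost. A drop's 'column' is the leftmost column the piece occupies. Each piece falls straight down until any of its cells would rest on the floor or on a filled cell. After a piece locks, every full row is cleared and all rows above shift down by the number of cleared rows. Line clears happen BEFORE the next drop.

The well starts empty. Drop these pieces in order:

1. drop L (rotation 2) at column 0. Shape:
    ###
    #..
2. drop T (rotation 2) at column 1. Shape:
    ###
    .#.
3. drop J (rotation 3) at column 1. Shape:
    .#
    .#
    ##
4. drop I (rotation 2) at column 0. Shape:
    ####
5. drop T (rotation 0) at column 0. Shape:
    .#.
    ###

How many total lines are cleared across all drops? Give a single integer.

Drop 1: L rot2 at col 0 lands with bottom-row=0; cleared 0 line(s) (total 0); column heights now [2 2 2 0], max=2
Drop 2: T rot2 at col 1 lands with bottom-row=2; cleared 0 line(s) (total 0); column heights now [2 4 4 4], max=4
Drop 3: J rot3 at col 1 lands with bottom-row=4; cleared 0 line(s) (total 0); column heights now [2 5 7 4], max=7
Drop 4: I rot2 at col 0 lands with bottom-row=7; cleared 1 line(s) (total 1); column heights now [2 5 7 4], max=7
Drop 5: T rot0 at col 0 lands with bottom-row=7; cleared 0 line(s) (total 1); column heights now [8 9 8 4], max=9

Answer: 1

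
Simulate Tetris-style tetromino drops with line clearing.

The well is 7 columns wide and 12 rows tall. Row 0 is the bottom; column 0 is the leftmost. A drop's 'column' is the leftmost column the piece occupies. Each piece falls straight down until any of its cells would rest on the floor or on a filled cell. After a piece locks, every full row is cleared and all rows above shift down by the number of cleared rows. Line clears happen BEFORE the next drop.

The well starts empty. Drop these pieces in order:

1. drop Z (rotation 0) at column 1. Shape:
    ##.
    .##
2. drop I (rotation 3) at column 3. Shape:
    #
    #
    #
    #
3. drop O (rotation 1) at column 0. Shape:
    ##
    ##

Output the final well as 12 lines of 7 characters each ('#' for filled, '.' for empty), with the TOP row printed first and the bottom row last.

Answer: .......
.......
.......
.......
.......
.......
.......
...#...
##.#...
##.#...
.###...
..##...

Derivation:
Drop 1: Z rot0 at col 1 lands with bottom-row=0; cleared 0 line(s) (total 0); column heights now [0 2 2 1 0 0 0], max=2
Drop 2: I rot3 at col 3 lands with bottom-row=1; cleared 0 line(s) (total 0); column heights now [0 2 2 5 0 0 0], max=5
Drop 3: O rot1 at col 0 lands with bottom-row=2; cleared 0 line(s) (total 0); column heights now [4 4 2 5 0 0 0], max=5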